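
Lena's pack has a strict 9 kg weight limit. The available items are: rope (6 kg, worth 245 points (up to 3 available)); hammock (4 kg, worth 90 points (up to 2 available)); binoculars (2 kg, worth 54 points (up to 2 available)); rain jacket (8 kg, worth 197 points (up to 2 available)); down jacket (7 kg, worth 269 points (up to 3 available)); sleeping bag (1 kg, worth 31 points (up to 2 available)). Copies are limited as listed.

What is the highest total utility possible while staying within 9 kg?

331

The ratio heuristic lands on rope + 2×sleeping bag (307) but leaves 1 kg idle.
Replace rope with down jacket: the trade gains 24 net, giving 331 at 9 kg.
Nothing else within 9 kg beats 331.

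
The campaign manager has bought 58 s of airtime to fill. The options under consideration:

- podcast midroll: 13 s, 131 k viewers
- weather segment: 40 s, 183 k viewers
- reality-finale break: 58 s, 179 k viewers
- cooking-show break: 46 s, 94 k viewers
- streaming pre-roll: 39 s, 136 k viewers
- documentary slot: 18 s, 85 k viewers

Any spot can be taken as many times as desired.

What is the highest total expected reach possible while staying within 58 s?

524

Density check — podcast midroll 10.08, documentary slot 4.72, weather segment 4.58 are the best per s.
4×podcast midroll uses 52 of the 58 s and totals 524.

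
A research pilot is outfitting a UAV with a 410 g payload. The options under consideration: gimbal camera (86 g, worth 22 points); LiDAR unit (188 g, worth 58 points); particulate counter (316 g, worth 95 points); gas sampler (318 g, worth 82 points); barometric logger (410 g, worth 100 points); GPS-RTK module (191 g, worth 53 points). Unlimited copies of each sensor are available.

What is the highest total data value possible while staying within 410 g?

117

Taking the top-ratio sensors first gives 2×LiDAR unit for 116 (376 g).
Dropping 2×LiDAR unit frees 376 g; slotting in gimbal camera + particulate counter (402 g) lifts the total to 117 at 402 g.
No other feasible combination exceeds 117.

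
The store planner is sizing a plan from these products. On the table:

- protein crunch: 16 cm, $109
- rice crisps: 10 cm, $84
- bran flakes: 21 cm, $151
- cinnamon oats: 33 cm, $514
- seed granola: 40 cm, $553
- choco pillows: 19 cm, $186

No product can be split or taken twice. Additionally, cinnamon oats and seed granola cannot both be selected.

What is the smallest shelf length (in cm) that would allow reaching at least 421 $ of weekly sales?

Minimise cm subject to total weekly sales ≥ 421.
cinnamon oats: 514 weekly sales at 33 cm.
Any bundle with less than 33 cm falls short of 421.

33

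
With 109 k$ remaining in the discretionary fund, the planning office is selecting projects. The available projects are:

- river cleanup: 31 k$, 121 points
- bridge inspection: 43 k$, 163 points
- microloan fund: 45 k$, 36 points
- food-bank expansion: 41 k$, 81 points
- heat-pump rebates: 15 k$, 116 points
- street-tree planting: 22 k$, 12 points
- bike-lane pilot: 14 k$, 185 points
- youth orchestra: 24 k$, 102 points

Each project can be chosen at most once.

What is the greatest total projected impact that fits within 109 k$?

Density check — bike-lane pilot 13.21, heat-pump rebates 7.73, youth orchestra 4.25, river cleanup 3.90 are the best per k$.
Filling by ratio: river cleanup + heat-pump rebates + street-tree planting + bike-lane pilot + youth orchestra for 536, with 3 k$ left unused.
Dropping street-tree planting and youth orchestra frees 46 k$; slotting in bridge inspection (43 k$) lifts the total to 585 at 103 k$.
Runner-up bridge inspection + heat-pump rebates + bike-lane pilot + youth orchestra tops out at 566.

585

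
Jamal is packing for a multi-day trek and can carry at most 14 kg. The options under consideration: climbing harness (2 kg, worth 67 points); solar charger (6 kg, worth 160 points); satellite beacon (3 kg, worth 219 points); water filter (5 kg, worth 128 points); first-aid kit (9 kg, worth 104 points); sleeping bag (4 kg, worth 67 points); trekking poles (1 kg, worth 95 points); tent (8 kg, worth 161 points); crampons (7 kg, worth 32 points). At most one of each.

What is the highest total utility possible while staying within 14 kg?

542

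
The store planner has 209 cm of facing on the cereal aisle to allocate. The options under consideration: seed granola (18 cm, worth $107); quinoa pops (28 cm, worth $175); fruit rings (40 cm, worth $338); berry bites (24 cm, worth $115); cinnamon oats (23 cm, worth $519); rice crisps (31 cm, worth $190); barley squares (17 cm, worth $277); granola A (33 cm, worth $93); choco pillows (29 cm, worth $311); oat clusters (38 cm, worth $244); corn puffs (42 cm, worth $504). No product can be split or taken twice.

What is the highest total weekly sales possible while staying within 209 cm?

Best packing: seed granola + fruit rings + cinnamon oats + barley squares + choco pillows + oat clusters + corn puffs — 207 cm, 2300 total.

2300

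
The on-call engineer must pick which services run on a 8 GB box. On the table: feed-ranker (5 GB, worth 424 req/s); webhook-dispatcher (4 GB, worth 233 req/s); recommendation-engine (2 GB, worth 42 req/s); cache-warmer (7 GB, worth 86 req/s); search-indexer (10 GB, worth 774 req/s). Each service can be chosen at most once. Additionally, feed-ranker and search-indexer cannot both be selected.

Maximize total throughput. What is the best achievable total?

Feed-ranker + recommendation-engine uses 7 of the 8 GB and totals 466.

466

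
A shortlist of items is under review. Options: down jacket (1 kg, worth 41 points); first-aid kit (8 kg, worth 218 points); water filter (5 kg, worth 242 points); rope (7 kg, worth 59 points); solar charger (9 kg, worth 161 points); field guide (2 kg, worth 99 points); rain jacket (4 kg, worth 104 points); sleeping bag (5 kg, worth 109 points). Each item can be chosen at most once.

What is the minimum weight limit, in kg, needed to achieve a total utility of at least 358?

Look for the lowest-weight combination reaching 358.
Taking down jacket + water filter + field guide gives 382 (≥ 358) for 8 kg.
No combination under 8 kg hits 358.

8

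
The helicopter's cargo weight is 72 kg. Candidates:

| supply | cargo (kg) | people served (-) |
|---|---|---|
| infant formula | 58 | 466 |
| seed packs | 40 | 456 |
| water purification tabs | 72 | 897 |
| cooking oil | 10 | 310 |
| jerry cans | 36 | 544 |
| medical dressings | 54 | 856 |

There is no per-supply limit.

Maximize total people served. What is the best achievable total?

By people served per kg: cooking oil 31.00, medical dressings 15.85, jerry cans 15.11 lead.
7×cooking oil uses 70 of the 72 kg and totals 2170.
The spare 2 kg is too small for any remaining supply, and no exchange beats 2170.

2170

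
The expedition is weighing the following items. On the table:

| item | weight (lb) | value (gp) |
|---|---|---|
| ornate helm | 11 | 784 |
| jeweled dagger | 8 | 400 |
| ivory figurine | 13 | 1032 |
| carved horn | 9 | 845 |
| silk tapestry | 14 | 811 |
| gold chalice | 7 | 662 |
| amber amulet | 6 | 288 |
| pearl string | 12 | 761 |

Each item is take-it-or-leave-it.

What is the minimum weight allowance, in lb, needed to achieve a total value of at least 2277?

27

Need the lightest bundle worth ≥ 2277.
ornate helm + carved horn + gold chalice: 2291 value at 27 lb.
No combination under 27 lb hits 2277.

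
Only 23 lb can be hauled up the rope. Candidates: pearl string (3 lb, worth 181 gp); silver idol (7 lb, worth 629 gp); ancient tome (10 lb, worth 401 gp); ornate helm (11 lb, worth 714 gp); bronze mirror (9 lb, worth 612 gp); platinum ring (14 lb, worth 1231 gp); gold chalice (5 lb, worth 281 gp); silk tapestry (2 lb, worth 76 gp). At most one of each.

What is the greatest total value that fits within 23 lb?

1936

Ranking by ratio (value/lb): silver idol 89.86, platinum ring 87.93, bronze mirror 68.00, ornate helm 64.91.
Best packing: silver idol + platinum ring + silk tapestry — 23 lb, 1936 total.
The closest alternative, silver idol + platinum ring, reaches only 1860.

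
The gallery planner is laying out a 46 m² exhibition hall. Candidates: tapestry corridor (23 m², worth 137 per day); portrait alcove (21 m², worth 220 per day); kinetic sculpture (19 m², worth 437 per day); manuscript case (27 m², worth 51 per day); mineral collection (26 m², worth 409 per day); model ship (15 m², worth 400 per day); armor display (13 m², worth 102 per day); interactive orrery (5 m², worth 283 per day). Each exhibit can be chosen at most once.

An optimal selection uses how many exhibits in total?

3

Optimal total is 1120.
kinetic sculpture + model ship + interactive orrery hits 1120 at 39 m².
Any selection reaching 1120 contains exactly 3 exhibits.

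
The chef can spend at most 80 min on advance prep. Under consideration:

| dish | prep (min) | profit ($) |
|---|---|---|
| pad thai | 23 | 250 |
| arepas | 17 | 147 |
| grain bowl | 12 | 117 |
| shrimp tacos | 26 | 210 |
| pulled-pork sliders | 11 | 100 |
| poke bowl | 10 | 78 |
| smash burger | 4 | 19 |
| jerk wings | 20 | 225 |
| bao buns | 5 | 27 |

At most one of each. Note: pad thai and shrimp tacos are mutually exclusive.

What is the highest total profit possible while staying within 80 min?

Pad thai + grain bowl + pulled-pork sliders + poke bowl + smash burger + jerk wings uses 80 of the 80 min and totals 789.
Runner-up pad thai + grain bowl + pulled-pork sliders + poke bowl + jerk wings tops out at 770.

789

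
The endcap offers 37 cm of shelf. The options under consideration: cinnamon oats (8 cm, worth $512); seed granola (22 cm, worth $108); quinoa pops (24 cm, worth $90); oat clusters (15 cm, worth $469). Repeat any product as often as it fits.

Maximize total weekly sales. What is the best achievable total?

2048

The ratio ordering already packs tightly: 4×cinnamon oats, 32 cm, 2048.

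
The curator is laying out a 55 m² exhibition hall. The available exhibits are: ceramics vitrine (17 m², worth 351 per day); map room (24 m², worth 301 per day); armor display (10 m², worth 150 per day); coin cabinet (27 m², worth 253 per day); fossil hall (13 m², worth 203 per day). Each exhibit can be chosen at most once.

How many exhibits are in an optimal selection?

Optimal total is 855.
One optimal bundle: ceramics vitrine + map room + fossil hall (54 m²).
All optima have 3 exhibits.

3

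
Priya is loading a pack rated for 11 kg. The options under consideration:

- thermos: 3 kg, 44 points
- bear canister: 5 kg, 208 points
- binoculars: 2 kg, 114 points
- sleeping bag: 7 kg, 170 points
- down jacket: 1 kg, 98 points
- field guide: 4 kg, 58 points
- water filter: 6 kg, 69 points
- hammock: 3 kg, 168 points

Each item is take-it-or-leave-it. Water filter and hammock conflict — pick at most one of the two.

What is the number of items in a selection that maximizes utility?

4

The maximum utility within 11 kg is 588.
One optimal bundle: bear canister + binoculars + down jacket + hammock (11 kg).
All optima have 4 items.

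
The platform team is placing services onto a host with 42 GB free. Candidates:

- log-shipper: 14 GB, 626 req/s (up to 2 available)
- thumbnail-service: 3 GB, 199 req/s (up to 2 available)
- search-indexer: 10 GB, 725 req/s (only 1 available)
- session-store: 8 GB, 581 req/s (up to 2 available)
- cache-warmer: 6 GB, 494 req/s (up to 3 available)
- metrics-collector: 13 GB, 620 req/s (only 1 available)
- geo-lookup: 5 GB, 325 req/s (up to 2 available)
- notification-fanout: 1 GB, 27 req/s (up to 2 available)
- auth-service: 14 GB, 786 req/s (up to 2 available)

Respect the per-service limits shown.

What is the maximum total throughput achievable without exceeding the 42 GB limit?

3186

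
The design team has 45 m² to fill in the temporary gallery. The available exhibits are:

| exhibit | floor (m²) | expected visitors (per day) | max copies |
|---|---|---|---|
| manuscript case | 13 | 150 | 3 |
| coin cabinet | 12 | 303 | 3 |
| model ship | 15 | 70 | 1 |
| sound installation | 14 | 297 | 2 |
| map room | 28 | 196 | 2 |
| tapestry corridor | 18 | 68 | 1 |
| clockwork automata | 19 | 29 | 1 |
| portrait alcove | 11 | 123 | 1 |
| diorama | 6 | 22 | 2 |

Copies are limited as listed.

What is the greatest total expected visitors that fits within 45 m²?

931

Taking 3×coin cabinet + diorama: 42 m² used, 931 in expected visitors.
Every other selection either busts 45 m² or exceeds an availability limit or fails to beat 931.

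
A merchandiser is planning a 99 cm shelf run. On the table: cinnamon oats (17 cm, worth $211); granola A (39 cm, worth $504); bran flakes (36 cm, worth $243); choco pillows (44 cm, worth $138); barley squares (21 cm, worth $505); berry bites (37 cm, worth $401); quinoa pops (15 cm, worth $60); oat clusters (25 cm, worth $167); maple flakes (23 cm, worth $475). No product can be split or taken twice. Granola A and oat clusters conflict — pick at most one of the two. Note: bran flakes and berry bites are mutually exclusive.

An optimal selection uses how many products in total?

4

Optimal total is 1592.
One optimal bundle: cinnamon oats + barley squares + berry bites + maple flakes (98 cm).
All optima have 4 products.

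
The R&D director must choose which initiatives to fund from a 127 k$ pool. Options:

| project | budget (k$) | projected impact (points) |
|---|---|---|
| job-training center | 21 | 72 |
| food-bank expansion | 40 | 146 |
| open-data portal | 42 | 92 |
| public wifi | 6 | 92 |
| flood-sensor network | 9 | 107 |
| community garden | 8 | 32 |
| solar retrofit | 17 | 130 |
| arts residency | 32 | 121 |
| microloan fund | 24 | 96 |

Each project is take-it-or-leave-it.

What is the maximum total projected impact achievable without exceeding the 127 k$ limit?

675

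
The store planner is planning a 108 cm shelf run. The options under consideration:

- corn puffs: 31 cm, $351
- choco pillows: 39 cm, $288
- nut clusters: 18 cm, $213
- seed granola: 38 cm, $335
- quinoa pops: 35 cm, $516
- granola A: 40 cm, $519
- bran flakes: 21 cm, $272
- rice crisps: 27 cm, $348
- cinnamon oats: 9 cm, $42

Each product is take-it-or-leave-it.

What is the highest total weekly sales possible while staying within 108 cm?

1386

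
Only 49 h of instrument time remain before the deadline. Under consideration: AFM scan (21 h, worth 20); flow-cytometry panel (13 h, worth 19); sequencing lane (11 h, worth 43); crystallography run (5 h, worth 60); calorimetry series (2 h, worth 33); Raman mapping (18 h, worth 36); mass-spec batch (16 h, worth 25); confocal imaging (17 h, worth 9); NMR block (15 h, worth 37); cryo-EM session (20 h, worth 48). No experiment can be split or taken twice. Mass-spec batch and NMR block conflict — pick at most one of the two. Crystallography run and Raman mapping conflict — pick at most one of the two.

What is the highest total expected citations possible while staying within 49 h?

Ranking by ratio (expected citations/h): calorimetry series 16.50, crystallography run 12.00, sequencing lane 3.91.
Taking flow-cytometry panel + sequencing lane + crystallography run + calorimetry series + NMR block: 46 h used, 192 in expected citations.
Runner-up sequencing lane + crystallography run + calorimetry series + cryo-EM session tops out at 184.

192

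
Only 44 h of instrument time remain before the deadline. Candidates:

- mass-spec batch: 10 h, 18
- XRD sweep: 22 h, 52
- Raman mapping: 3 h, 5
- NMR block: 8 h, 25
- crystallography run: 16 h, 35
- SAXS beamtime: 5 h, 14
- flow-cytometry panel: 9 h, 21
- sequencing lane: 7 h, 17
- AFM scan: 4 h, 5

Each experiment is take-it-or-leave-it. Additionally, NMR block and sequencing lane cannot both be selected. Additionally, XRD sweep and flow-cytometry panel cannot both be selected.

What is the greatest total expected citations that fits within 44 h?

101

Density check — NMR block 3.12, SAXS beamtime 2.80, sequencing lane 2.43, XRD sweep 2.36 are the best per h.
Best packing: XRD sweep + crystallography run + SAXS beamtime — 43 h, 101 total.
An exhaustive check of the 512 subsets confirms 101.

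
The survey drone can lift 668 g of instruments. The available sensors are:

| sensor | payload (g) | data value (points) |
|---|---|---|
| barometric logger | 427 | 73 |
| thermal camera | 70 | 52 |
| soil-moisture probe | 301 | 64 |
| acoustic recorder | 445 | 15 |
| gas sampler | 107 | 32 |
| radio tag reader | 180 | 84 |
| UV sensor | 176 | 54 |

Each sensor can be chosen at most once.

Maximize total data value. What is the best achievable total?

Ranking by ratio (data value/g): thermal camera 0.74, radio tag reader 0.47, UV sensor 0.31.
A density-first pass picks thermal camera + gas sampler + radio tag reader + UV sensor — 222 at 533 g.
The 176 g tied up in UV sensor is better spent on soil-moisture probe — total rises to 232 (658 g).
No other feasible combination exceeds 232.

232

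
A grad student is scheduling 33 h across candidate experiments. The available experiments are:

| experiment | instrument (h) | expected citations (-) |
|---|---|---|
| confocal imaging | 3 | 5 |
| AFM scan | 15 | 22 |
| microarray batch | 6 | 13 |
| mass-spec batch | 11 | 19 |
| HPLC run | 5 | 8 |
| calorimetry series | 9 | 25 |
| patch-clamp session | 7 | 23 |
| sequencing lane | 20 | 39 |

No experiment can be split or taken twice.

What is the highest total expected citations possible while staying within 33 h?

80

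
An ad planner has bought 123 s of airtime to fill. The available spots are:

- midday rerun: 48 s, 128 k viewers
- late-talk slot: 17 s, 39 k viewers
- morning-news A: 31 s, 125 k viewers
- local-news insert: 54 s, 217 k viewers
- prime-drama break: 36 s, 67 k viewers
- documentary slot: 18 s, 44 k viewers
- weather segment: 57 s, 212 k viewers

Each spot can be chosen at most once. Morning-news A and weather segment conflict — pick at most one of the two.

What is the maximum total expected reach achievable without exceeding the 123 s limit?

429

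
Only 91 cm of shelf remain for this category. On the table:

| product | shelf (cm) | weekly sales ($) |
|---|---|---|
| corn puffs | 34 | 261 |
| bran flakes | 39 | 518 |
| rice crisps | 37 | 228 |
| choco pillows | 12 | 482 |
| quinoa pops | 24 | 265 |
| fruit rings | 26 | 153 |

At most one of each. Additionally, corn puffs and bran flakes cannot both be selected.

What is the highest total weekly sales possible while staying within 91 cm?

1265

Taking bran flakes + choco pillows + quinoa pops: 75 cm used, 1265 in weekly sales.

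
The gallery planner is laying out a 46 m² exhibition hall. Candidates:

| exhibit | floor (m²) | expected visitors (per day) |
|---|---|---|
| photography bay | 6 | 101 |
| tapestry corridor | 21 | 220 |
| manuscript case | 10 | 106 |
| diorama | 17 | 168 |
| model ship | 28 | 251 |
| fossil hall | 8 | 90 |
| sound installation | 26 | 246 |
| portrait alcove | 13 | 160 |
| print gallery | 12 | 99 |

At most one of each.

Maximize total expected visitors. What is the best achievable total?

A density-first pass picks photography bay + manuscript case + fossil hall + portrait alcove — 457 at 37 m².
Dropping fossil hall frees 8 m²; slotting in diorama (17 m²) lifts the total to 535 at 46 m².
Next best is photography bay + diorama + fossil hall + portrait alcove at 519 (44 m²) — short by 16.

535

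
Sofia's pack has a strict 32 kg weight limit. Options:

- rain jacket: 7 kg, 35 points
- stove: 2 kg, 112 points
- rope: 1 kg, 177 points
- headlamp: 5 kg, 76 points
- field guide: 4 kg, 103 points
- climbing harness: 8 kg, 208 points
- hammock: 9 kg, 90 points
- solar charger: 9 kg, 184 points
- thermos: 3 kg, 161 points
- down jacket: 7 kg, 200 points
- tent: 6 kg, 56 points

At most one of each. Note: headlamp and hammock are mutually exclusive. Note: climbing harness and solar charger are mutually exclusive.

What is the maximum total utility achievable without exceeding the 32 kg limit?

1037

Ranking by ratio (utility/kg): rope 177.00, stove 56.00, thermos 53.67.
Best packing: stove + rope + headlamp + field guide + climbing harness + thermos + down jacket — 30 kg, 1037 total.
Runner-up stove + rope + field guide + climbing harness + thermos + down jacket + tent tops out at 1017.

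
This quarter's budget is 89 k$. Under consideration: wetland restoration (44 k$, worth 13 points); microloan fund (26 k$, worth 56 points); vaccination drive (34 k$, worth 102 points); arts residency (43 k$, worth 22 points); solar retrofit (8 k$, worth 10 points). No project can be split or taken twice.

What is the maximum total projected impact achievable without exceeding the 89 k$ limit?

168

Ranking by ratio (projected impact/k$): vaccination drive 3.00, microloan fund 2.15, solar retrofit 1.25, arts residency 0.51.
The ratio ordering already packs tightly: microloan fund + vaccination drive + solar retrofit, 68 k$, 168.
Next best is microloan fund + vaccination drive at 158 (60 k$) — short by 10.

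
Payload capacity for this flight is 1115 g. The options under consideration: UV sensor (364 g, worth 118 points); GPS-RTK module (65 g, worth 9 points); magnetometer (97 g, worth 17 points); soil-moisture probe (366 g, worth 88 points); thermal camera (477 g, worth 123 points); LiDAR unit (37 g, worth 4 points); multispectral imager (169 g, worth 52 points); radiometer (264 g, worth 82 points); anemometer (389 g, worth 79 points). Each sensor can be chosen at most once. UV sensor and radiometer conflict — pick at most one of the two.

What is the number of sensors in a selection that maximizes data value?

Optimal total is 310.
For example UV sensor + magnetometer + thermal camera + multispectral imager achieves it, using 1107 g.
All optima have 4 sensors.

4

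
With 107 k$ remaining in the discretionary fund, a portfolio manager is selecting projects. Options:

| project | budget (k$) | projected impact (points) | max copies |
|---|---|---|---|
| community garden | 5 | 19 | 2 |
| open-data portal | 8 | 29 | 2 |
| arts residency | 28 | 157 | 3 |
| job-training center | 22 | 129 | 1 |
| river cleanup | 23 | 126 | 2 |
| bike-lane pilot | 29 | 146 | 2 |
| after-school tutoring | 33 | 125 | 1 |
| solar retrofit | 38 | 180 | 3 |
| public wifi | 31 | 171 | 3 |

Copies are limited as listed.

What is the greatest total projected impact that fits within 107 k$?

600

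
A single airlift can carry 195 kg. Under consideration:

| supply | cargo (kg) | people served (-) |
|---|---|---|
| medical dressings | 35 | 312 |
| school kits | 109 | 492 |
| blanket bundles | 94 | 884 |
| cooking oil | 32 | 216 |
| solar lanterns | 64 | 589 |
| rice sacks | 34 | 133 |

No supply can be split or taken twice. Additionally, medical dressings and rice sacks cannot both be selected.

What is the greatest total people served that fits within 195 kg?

The ratio ordering already packs tightly: medical dressings + blanket bundles + solar lanterns, 193 kg, 1785.
Next best is blanket bundles + cooking oil + solar lanterns at 1689 (190 kg) — short by 96.

1785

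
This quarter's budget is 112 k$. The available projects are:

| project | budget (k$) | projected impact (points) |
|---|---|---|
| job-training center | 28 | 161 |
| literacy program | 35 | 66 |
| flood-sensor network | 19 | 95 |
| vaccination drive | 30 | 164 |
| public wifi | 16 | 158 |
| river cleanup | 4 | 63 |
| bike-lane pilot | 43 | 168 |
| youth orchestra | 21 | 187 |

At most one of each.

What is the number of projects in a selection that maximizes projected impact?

5

The maximum projected impact within 112 k$ is 737.
For example job-training center + public wifi + river cleanup + bike-lane pilot + youth orchestra achieves it, using 112 k$.
All optima have 5 projects.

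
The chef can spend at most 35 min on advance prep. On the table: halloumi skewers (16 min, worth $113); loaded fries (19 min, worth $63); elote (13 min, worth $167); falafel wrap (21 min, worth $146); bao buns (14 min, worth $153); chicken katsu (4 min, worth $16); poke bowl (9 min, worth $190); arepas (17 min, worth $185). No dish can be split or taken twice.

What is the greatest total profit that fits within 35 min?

391

A density-first pass picks elote + chicken katsu + poke bowl — 373 at 26 min.
Dropping elote frees 13 min; slotting in arepas (17 min) lifts the total to 391 at 30 min.
The spare 5 min is too small for any remaining dish, and no exchange beats 391.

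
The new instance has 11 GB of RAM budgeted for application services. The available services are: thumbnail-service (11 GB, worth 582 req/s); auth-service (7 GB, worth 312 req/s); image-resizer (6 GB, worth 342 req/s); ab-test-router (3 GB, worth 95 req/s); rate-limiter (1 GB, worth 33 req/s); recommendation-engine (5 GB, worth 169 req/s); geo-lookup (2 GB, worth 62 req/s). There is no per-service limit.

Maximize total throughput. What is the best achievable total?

A density-first pass picks image-resizer + recommendation-engine — 511 at 11 GB.
Dropping image-resizer and recommendation-engine frees 11 GB; slotting in thumbnail-service (11 GB) lifts the total to 582 at 11 GB.

582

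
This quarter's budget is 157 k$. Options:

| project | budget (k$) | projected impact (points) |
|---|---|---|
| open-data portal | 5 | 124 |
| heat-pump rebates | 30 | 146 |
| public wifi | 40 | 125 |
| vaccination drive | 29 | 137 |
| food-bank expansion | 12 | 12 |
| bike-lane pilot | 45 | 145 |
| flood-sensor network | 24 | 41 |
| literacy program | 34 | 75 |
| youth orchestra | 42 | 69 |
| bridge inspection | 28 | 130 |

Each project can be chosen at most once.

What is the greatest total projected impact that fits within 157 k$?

703

Density check — open-data portal 24.80, heat-pump rebates 4.87, vaccination drive 4.72 are the best per k$.
Greedy by ratio would take open-data portal + heat-pump rebates + vaccination drive + food-bank expansion + bike-lane pilot + bridge inspection: 149 k$ used, total 694.
Dropping food-bank expansion and bike-lane pilot frees 57 k$; slotting in public wifi + flood-sensor network (64 k$) lifts the total to 703 at 156 k$.
The closest alternative, open-data portal + heat-pump rebates + vaccination drive + food-bank expansion + bike-lane pilot + bridge inspection, reaches only 694.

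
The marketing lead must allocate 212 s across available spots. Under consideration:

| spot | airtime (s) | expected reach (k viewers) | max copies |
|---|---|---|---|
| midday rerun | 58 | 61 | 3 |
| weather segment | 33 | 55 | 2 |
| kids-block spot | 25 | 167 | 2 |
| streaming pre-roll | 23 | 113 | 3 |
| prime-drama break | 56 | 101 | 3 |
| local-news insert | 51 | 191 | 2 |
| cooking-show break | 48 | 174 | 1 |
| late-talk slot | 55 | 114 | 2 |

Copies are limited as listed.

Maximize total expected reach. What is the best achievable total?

942

The ratio heuristic lands on weather segment + 2×kids-block spot + 3×streaming pre-roll + local-news insert (919) but leaves 9 s idle.
Dropping weather segment and streaming pre-roll frees 56 s; slotting in local-news insert (51 s) lifts the total to 942 at 198 s.
The spare 14 s is too small for any remaining spot, and no exchange beats 942.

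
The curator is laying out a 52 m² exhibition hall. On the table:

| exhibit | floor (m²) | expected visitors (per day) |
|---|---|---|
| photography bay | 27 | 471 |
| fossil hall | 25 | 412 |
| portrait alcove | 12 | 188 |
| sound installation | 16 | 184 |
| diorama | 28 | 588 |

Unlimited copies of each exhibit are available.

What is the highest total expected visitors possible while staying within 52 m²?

964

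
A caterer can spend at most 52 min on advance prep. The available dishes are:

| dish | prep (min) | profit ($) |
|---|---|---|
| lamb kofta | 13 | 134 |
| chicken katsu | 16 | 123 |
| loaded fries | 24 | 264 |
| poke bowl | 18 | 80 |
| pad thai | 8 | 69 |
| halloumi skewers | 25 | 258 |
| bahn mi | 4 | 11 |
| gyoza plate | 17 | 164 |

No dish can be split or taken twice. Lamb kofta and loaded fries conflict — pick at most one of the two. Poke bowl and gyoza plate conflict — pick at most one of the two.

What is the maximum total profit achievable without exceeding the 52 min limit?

By profit per min: loaded fries 11.00, halloumi skewers 10.32, lamb kofta 10.31, gyoza plate 9.65 lead.
Loaded fries + halloumi skewers uses 49 of the 52 min and totals 522.
The closest alternative, loaded fries + pad thai + gyoza plate, reaches only 497.

522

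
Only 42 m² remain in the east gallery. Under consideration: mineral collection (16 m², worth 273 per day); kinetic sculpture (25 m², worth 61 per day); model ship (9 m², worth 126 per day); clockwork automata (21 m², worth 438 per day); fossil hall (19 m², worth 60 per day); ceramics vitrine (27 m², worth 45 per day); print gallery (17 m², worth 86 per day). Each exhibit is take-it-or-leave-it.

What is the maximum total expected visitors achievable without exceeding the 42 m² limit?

By expected visitors per m²: clockwork automata 20.86, mineral collection 17.06, model ship 14.00 lead.
The ratio ordering already packs tightly: mineral collection + clockwork automata, 37 m², 711.
Next best is model ship + clockwork automata at 564 (30 m²) — short by 147.

711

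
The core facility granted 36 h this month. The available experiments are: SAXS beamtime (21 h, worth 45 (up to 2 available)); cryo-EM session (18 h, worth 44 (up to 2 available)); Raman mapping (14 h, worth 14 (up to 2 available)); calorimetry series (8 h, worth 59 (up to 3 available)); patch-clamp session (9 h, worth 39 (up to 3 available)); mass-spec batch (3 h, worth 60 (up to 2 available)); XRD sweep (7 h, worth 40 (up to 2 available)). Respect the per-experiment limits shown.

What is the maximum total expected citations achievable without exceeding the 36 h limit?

318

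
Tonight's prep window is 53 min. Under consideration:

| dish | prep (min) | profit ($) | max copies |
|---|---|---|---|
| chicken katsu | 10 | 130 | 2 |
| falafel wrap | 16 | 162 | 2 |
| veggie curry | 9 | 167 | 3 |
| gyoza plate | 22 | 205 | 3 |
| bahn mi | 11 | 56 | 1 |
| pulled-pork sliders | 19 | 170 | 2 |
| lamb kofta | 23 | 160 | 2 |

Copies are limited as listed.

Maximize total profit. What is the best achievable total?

Density check — veggie curry 18.56, chicken katsu 13.00, falafel wrap 10.12 are the best per min.
A density-first pass picks 2×chicken katsu + 3×veggie curry — 761 at 47 min.
Replace chicken katsu with falafel wrap: the trade gains 32 net, giving 793 at 53 min.

793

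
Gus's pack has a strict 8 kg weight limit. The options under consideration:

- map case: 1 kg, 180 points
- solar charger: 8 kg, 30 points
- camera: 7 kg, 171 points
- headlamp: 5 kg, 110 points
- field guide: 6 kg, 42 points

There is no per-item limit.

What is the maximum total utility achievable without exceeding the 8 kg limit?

1440

Best packing: 8×map case — 8 kg, 1440 total.
Nothing else within 8 kg beats 1440.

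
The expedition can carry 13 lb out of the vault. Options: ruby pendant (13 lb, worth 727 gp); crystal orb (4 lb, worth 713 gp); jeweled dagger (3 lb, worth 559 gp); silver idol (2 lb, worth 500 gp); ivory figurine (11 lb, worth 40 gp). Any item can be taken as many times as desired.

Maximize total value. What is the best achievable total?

Filling by ratio: 6×silver idol for 3000, with 1 lb left unused.
The 2 lb tied up in silver idol is better spent on jeweled dagger — total rises to 3059 (13 lb).
Nothing else within 13 lb beats 3059.

3059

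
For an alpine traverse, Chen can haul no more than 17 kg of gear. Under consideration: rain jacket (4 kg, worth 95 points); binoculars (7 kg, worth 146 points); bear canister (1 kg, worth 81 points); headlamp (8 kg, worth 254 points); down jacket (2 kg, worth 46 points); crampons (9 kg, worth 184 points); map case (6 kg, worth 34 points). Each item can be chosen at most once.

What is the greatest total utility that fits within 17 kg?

Filling by ratio: rain jacket + bear canister + headlamp + down jacket for 476, with 2 kg left unused.
Replace rain jacket and down jacket with binoculars: the trade gains 5 net, giving 481 at 16 kg.

481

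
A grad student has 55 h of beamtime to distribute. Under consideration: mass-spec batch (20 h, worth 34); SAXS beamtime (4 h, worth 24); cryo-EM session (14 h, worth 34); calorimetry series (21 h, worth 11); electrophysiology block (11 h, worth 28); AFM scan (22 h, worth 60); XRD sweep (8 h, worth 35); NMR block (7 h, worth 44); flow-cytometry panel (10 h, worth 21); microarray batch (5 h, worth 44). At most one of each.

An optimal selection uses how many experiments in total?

5

The maximum expected citations within 55 h is 211.
One optimal bundle: electrophysiology block + AFM scan + XRD sweep + NMR block + microarray batch (53 h).
Any selection reaching 211 contains exactly 5 experiments.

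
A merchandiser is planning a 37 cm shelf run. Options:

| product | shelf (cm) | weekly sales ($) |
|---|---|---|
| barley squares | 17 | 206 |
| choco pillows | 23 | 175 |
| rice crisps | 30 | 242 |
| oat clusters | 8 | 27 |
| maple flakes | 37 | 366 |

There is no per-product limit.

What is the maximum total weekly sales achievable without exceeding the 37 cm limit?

412

By weekly sales per cm: barley squares 12.12, maple flakes 9.89, rice crisps 8.07, choco pillows 7.61 lead.
2×barley squares uses 34 of the 37 cm and totals 412.
Nothing else within 37 cm beats 412.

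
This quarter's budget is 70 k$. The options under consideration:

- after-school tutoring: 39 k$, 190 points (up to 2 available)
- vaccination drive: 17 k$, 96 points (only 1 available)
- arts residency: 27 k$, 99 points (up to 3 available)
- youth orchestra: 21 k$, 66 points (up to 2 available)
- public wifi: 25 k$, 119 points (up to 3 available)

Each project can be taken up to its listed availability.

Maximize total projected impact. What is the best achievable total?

334

Ranking by ratio (projected impact/k$): vaccination drive 5.65, after-school tutoring 4.87, public wifi 4.76.
Filling by ratio: after-school tutoring + vaccination drive for 286, with 14 k$ left unused.
Replace after-school tutoring with 2×public wifi: the trade gains 48 net, giving 334 at 67 k$.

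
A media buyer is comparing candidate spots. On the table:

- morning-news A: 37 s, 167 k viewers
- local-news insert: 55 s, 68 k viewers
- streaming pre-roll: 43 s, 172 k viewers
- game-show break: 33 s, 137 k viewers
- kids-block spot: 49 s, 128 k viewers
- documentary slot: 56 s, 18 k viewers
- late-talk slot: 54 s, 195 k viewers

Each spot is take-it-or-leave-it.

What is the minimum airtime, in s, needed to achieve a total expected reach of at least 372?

Minimise s subject to total expected reach ≥ 372.
morning-news A + streaming pre-roll + game-show break: 476 expected reach at 113 s.
No combination under 113 s hits 372.

113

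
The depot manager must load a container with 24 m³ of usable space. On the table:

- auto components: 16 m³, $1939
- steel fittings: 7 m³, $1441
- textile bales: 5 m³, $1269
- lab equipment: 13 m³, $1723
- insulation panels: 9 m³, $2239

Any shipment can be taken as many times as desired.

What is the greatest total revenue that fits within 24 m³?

6046

Filling by ratio: 4×textile bales for 5076, with 4 m³ left unused.
Replace textile bales with insulation panels: the trade gains 970 net, giving 6046 at 24 m³.
That's the maximum — no swap from here does better than 6046.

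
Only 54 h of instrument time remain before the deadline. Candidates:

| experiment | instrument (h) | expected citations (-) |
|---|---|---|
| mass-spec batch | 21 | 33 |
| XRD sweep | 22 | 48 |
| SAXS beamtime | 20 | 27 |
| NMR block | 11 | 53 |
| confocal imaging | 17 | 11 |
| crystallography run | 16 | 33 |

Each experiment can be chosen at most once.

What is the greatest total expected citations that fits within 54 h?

134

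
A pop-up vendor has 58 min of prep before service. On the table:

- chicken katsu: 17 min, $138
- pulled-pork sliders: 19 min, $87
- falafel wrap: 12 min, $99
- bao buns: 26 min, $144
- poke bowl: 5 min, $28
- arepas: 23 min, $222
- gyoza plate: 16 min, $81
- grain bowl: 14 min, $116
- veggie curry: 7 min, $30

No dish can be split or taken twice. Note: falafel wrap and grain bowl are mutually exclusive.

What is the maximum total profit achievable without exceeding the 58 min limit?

487

Best packing: chicken katsu + falafel wrap + poke bowl + arepas — 57 min, 487 total.
Every other selection either busts 58 min or breaks a pairing rule or fails to beat 487.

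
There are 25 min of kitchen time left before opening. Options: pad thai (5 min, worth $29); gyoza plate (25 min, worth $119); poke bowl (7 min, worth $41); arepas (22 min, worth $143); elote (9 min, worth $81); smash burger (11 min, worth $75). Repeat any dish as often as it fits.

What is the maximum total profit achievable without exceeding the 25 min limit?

203

Best packing: poke bowl + 2×elote — 25 min, 203 total.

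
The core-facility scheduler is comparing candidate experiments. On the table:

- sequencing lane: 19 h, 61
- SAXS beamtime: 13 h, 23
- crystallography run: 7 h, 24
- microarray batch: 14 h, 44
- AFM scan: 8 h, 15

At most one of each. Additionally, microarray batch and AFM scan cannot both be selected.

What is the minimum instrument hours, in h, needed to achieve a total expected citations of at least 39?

14

Look for the lowest-instrument combination reaching 39.
Taking microarray batch gives 44 (≥ 39) for 14 h.
Below 14 h the best achievable stays under 39.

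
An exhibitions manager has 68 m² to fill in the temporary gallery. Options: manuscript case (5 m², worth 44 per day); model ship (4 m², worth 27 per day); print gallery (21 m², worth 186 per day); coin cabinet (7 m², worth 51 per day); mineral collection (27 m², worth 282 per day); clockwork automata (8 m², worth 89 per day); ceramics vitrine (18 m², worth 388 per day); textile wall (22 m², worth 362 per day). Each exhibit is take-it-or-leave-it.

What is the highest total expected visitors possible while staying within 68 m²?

By expected visitors per m²: ceramics vitrine 21.56, textile wall 16.45, clockwork automata 11.12, mineral collection 10.44 lead.
A density-first pass picks manuscript case + model ship + coin cabinet + clockwork automata + ceramics vitrine + textile wall — 961 at 64 m².
A better packing is mineral collection + ceramics vitrine + textile wall: 67 m², total 1032.
The closest alternative, print gallery + coin cabinet + ceramics vitrine + textile wall, reaches only 987.

1032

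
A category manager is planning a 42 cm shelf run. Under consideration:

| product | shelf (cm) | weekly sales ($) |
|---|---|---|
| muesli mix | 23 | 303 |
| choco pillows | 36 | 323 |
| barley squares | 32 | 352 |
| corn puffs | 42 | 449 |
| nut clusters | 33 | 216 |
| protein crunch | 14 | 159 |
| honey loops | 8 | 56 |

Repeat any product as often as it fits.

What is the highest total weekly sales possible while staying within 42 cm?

Taking the top-ratio products first gives muesli mix + protein crunch for 462 (37 cm).
Replace muesli mix with 2×protein crunch: the trade gains 15 net, giving 477 at 42 cm.
Nothing else within 42 cm beats 477.

477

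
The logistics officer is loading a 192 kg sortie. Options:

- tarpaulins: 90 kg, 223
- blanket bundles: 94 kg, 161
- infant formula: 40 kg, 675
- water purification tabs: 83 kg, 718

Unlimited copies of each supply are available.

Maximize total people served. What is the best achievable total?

2700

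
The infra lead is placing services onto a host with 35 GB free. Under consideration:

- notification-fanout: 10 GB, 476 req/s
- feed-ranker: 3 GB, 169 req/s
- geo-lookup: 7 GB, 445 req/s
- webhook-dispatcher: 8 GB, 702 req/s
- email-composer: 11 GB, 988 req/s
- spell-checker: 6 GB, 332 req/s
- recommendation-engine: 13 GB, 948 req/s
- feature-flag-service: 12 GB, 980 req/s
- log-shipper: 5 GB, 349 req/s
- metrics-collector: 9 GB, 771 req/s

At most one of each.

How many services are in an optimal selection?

The maximum throughput within 35 GB is 2908.
feed-ranker + email-composer + feature-flag-service + metrics-collector hits 2908 at 35 GB.
Every optimal selection uses 4 services.

4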